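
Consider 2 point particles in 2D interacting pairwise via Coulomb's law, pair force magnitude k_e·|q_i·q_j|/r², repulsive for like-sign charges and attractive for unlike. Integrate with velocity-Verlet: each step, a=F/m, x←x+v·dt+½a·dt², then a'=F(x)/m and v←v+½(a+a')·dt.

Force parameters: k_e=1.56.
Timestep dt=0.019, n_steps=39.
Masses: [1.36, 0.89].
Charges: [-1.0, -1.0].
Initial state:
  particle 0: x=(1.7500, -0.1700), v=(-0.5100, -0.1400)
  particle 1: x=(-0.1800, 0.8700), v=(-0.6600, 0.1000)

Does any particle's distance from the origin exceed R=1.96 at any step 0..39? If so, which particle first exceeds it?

no

step 0: x0=(1.7500, -0.1700) x1=(-0.1800, 0.8700)
step 1: x0=(1.7403, -0.1727) x1=(-0.1926, 0.8719)
step 2: x0=(1.7308, -0.1754) x1=(-0.2053, 0.8739)
step 3: x0=(1.7213, -0.1782) x1=(-0.2181, 0.8760)
step 4: x0=(1.7118, -0.1810) x1=(-0.2311, 0.8781)
step 5: x0=(1.7025, -0.1838) x1=(-0.2441, 0.8803)
step 6: x0=(1.6932, -0.1867) x1=(-0.2573, 0.8825)
step 7: x0=(1.6840, -0.1896) x1=(-0.2706, 0.8848)
step 8: x0=(1.6749, -0.1926) x1=(-0.2840, 0.8872)
step 9: x0=(1.6658, -0.1956) x1=(-0.2975, 0.8896)
step 10: x0=(1.6568, -0.1986) x1=(-0.3111, 0.8921)
step 11: x0=(1.6479, -0.2017) x1=(-0.3248, 0.8946)
step 12: x0=(1.6391, -0.2048) x1=(-0.3386, 0.8972)
step 13: x0=(1.6303, -0.2080) x1=(-0.3526, 0.8999)
step 14: x0=(1.6216, -0.2112) x1=(-0.3666, 0.9026)
step 15: x0=(1.6129, -0.2144) x1=(-0.3808, 0.9054)
step 16: x0=(1.6044, -0.2177) x1=(-0.3950, 0.9083)
step 17: x0=(1.5959, -0.2210) x1=(-0.4094, 0.9112)
step 18: x0=(1.5875, -0.2244) x1=(-0.4239, 0.9141)
step 19: x0=(1.5791, -0.2278) x1=(-0.4384, 0.9172)
step 20: x0=(1.5708, -0.2312) x1=(-0.4531, 0.9202)
step 21: x0=(1.5626, -0.2347) x1=(-0.4679, 0.9234)
step 22: x0=(1.5544, -0.2382) x1=(-0.4828, 0.9266)
step 23: x0=(1.5463, -0.2417) x1=(-0.4977, 0.9298)
step 24: x0=(1.5383, -0.2453) x1=(-0.5128, 0.9331)
step 25: x0=(1.5303, -0.2489) x1=(-0.5280, 0.9365)
step 26: x0=(1.5224, -0.2526) x1=(-0.5432, 0.9399)
step 27: x0=(1.5146, -0.2563) x1=(-0.5586, 0.9434)
step 28: x0=(1.5068, -0.2600) x1=(-0.5741, 0.9469)
step 29: x0=(1.4991, -0.2638) x1=(-0.5896, 0.9505)
step 30: x0=(1.4914, -0.2676) x1=(-0.6053, 0.9542)
step 31: x0=(1.4838, -0.2714) x1=(-0.6210, 0.9579)
step 32: x0=(1.4763, -0.2753) x1=(-0.6368, 0.9616)
step 33: x0=(1.4688, -0.2792) x1=(-0.6528, 0.9654)
step 34: x0=(1.4614, -0.2831) x1=(-0.6688, 0.9693)
step 35: x0=(1.4540, -0.2871) x1=(-0.6849, 0.9732)
step 36: x0=(1.4467, -0.2911) x1=(-0.7011, 0.9771)
step 37: x0=(1.4395, -0.2951) x1=(-0.7173, 0.9811)
step 38: x0=(1.4323, -0.2992) x1=(-0.7337, 0.9852)
step 39: x0=(1.4252, -0.3033) x1=(-0.7502, 0.9893)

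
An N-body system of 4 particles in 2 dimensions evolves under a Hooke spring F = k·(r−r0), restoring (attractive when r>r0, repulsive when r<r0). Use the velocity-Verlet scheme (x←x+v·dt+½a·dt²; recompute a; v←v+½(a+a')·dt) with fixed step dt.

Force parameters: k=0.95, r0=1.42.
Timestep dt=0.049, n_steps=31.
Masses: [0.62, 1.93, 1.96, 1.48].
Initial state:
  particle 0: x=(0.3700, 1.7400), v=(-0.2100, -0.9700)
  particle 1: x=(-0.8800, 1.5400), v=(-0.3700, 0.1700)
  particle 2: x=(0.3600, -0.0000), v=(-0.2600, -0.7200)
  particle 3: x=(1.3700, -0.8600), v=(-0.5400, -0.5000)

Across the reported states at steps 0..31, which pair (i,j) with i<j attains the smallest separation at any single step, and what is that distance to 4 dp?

pair (2,3), distance 0.4229

step 0: x0=(0.3700, 1.7400) x1=(-0.8800, 1.5400) x2=(0.3600, -0.0000) x3=(1.3700, -0.8600)
step 1: x0=(0.3609, 1.6896) x1=(-0.8973, 1.5473) x2=(0.3470, -0.0348) x3=(1.3422, -0.8825)
step 2: x0=(0.3541, 1.6335) x1=(-0.9128, 1.5523) x2=(0.3335, -0.0686) x3=(1.3119, -0.9011)
step 3: x0=(0.3495, 1.5720) x1=(-0.9265, 1.5551) x2=(0.3194, -0.1014) x3=(1.2791, -0.9158)
step 4: x0=(0.3470, 1.5053) x1=(-0.9384, 1.5556) x2=(0.3048, -0.1332) x3=(1.2438, -0.9267)
step 5: x0=(0.3465, 1.4338) x1=(-0.9486, 1.5538) x2=(0.2895, -0.1640) x3=(1.2062, -0.9339)
step 6: x0=(0.3477, 1.3577) x1=(-0.9569, 1.5497) x2=(0.2735, -0.1937) x3=(1.1664, -0.9375)
step 7: x0=(0.3506, 1.2776) x1=(-0.9635, 1.5432) x2=(0.2569, -0.2224) x3=(1.1246, -0.9378)
step 8: x0=(0.3549, 1.1939) x1=(-0.9683, 1.5344) x2=(0.2395, -0.2501) x3=(1.0808, -0.9348)
step 9: x0=(0.3603, 1.1072) x1=(-0.9713, 1.5232) x2=(0.2213, -0.2768) x3=(1.0353, -0.9289)
step 10: x0=(0.3667, 1.0180) x1=(-0.9726, 1.5098) x2=(0.2023, -0.3026) x3=(0.9881, -0.9201)
step 11: x0=(0.3737, 0.9270) x1=(-0.9721, 1.4940) x2=(0.1824, -0.3274) x3=(0.9395, -0.9089)
step 12: x0=(0.3813, 0.8348) x1=(-0.9699, 1.4760) x2=(0.1617, -0.3513) x3=(0.8897, -0.8953)
step 13: x0=(0.3892, 0.7422) x1=(-0.9659, 1.4557) x2=(0.1399, -0.3745) x3=(0.8388, -0.8797)
step 14: x0=(0.3971, 0.6498) x1=(-0.9604, 1.4332) x2=(0.1171, -0.3968) x3=(0.7871, -0.8623)
step 15: x0=(0.4051, 0.5584) x1=(-0.9532, 1.4085) x2=(0.0933, -0.4184) x3=(0.7347, -0.8435)
step 16: x0=(0.4129, 0.4686) x1=(-0.9444, 1.3817) x2=(0.0682, -0.4393) x3=(0.6818, -0.8235)
step 17: x0=(0.4206, 0.3812) x1=(-0.9341, 1.3528) x2=(0.0419, -0.4596) x3=(0.6287, -0.8025)
step 18: x0=(0.4282, 0.2968) x1=(-0.9224, 1.3218) x2=(0.0143, -0.4794) x3=(0.5755, -0.7810)
step 19: x0=(0.4357, 0.2160) x1=(-0.9092, 1.2890) x2=(-0.0147, -0.4986) x3=(0.5224, -0.7590)
step 20: x0=(0.4434, 0.1392) x1=(-0.8948, 1.2542) x2=(-0.0453, -0.5174) x3=(0.4696, -0.7369)
step 21: x0=(0.4514, 0.0670) x1=(-0.8791, 1.2176) x2=(-0.0775, -0.5358) x3=(0.4171, -0.7149)
step 22: x0=(0.4600, -0.0003) x1=(-0.8622, 1.1794) x2=(-0.1114, -0.5538) x3=(0.3651, -0.6932)
step 23: x0=(0.4697, -0.0626) x1=(-0.8443, 1.1395) x2=(-0.1470, -0.5716) x3=(0.3136, -0.6719)
step 24: x0=(0.4809, -0.1197) x1=(-0.8255, 1.0982) x2=(-0.1845, -0.5891) x3=(0.2626, -0.6512)
step 25: x0=(0.4942, -0.1717) x1=(-0.8057, 1.0555) x2=(-0.2238, -0.6064) x3=(0.2121, -0.6310)
step 26: x0=(0.5099, -0.2189) x1=(-0.7852, 1.0116) x2=(-0.2650, -0.6237) x3=(0.1620, -0.6114)
step 27: x0=(0.5287, -0.2618) x1=(-0.7640, 0.9665) x2=(-0.3080, -0.6409) x3=(0.1121, -0.5921)
step 28: x0=(0.5507, -0.3009) x1=(-0.7422, 0.9205) x2=(-0.3527, -0.6582) x3=(0.0624, -0.5731)
step 29: x0=(0.5761, -0.3370) x1=(-0.7198, 0.8737) x2=(-0.3992, -0.6758) x3=(0.0129, -0.5539)
step 30: x0=(0.6046, -0.3707) x1=(-0.6970, 0.8263) x2=(-0.4472, -0.6936) x3=(-0.0365, -0.5346)
step 31: x0=(0.6361, -0.4025) x1=(-0.6739, 0.7783) x2=(-0.4966, -0.7118) x3=(-0.0857, -0.5149)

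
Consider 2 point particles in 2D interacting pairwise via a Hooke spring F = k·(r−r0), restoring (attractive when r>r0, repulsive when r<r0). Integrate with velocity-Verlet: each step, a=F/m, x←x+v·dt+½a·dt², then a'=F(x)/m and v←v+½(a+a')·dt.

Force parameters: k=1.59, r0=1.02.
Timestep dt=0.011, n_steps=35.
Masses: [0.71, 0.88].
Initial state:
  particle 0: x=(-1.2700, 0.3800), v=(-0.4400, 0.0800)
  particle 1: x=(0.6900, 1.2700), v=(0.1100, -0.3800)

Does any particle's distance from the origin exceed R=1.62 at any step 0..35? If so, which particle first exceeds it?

step 0: x0=(-1.2700, 0.3800) x1=(0.6900, 1.2700)
step 1: x0=(-1.2747, 0.3809) x1=(0.6911, 1.2658)
step 2: x0=(-1.2791, 0.3820) x1=(0.6920, 1.2614)
step 3: x0=(-1.2833, 0.3832) x1=(0.6926, 1.2570)
step 4: x0=(-1.2871, 0.3845) x1=(0.6930, 1.2525)
step 5: x0=(-1.2907, 0.3860) x1=(0.6932, 1.2478)
step 6: x0=(-1.2940, 0.3875) x1=(0.6932, 1.2431)
step 7: x0=(-1.2970, 0.3892) x1=(0.6929, 1.2383)
step 8: x0=(-1.2997, 0.3910) x1=(0.6924, 1.2333)
step 9: x0=(-1.3021, 0.3930) x1=(0.6917, 1.2283)
step 10: x0=(-1.3043, 0.3950) x1=(0.6907, 1.2232)
step 11: x0=(-1.3061, 0.3972) x1=(0.6895, 1.2180)
step 12: x0=(-1.3077, 0.3995) x1=(0.6881, 1.2126)
step 13: x0=(-1.3090, 0.4019) x1=(0.6864, 1.2072)
step 14: x0=(-1.3100, 0.4044) x1=(0.6846, 1.2017)
step 15: x0=(-1.3107, 0.4070) x1=(0.6824, 1.1961)
step 16: x0=(-1.3112, 0.4098) x1=(0.6801, 1.1904)
step 17: x0=(-1.3113, 0.4126) x1=(0.6775, 1.1847)
step 18: x0=(-1.3112, 0.4156) x1=(0.6747, 1.1788)
step 19: x0=(-1.3108, 0.4187) x1=(0.6717, 1.1729)
step 20: x0=(-1.3101, 0.4219) x1=(0.6685, 1.1668)
step 21: x0=(-1.3092, 0.4251) x1=(0.6650, 1.1607)
step 22: x0=(-1.3079, 0.4285) x1=(0.6613, 1.1545)
step 23: x0=(-1.3064, 0.4320) x1=(0.6574, 1.1482)
step 24: x0=(-1.3046, 0.4356) x1=(0.6533, 1.1419)
step 25: x0=(-1.3026, 0.4393) x1=(0.6489, 1.1354)
step 26: x0=(-1.3003, 0.4431) x1=(0.6444, 1.1289)
step 27: x0=(-1.2977, 0.4469) x1=(0.6396, 1.1223)
step 28: x0=(-1.2948, 0.4509) x1=(0.6346, 1.1156)
step 29: x0=(-1.2917, 0.4550) x1=(0.6294, 1.1089)
step 30: x0=(-1.2884, 0.4591) x1=(0.6240, 1.1021)
step 31: x0=(-1.2847, 0.4633) x1=(0.6183, 1.0952)
step 32: x0=(-1.2808, 0.4676) x1=(0.6125, 1.0883)
step 33: x0=(-1.2767, 0.4720) x1=(0.6065, 1.0812)
step 34: x0=(-1.2723, 0.4765) x1=(0.6003, 1.0742)
step 35: x0=(-1.2677, 0.4811) x1=(0.5938, 1.0670)

no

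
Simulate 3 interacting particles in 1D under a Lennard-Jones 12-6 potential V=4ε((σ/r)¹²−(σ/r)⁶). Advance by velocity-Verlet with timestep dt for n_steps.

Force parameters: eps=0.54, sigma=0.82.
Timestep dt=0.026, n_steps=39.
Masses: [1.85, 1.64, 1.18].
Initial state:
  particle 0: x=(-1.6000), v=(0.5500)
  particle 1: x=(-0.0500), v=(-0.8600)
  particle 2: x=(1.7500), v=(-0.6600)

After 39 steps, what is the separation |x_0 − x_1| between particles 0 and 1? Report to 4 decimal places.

step 0: x0=(-1.6000) x1=(-0.0500) x2=(1.7500)
step 1: x0=(-1.5857) x1=(-0.0724) x2=(1.7328)
step 2: x0=(-1.5713) x1=(-0.0948) x2=(1.7156)
step 3: x0=(-1.5568) x1=(-0.1173) x2=(1.6984)
step 4: x0=(-1.5422) x1=(-0.1400) x2=(1.6811)
step 5: x0=(-1.5274) x1=(-0.1627) x2=(1.6638)
step 6: x0=(-1.5126) x1=(-0.1856) x2=(1.6464)
step 7: x0=(-1.4975) x1=(-0.2086) x2=(1.6290)
step 8: x0=(-1.4822) x1=(-0.2319) x2=(1.6116)
step 9: x0=(-1.4667) x1=(-0.2554) x2=(1.5942)
step 10: x0=(-1.4509) x1=(-0.2792) x2=(1.5767)
step 11: x0=(-1.4347) x1=(-0.3035) x2=(1.5592)
step 12: x0=(-1.4181) x1=(-0.3282) x2=(1.5416)
step 13: x0=(-1.4010) x1=(-0.3534) x2=(1.5241)
step 14: x0=(-1.3833) x1=(-0.3793) x2=(1.5065)
step 15: x0=(-1.3650) x1=(-0.4058) x2=(1.4888)
step 16: x0=(-1.3464) x1=(-0.4327) x2=(1.4712)
step 17: x0=(-1.3278) x1=(-0.4595) x2=(1.4535)
step 18: x0=(-1.3109) x1=(-0.4844) x2=(1.4358)
step 19: x0=(-1.2989) x1=(-0.5038) x2=(1.4181)
step 20: x0=(-1.2970) x1=(-0.5117) x2=(1.4003)
step 21: x0=(-1.3075) x1=(-0.5056) x2=(1.3825)
step 22: x0=(-1.3268) x1=(-0.4897) x2=(1.3647)
step 23: x0=(-1.3498) x1=(-0.4694) x2=(1.3469)
step 24: x0=(-1.3740) x1=(-0.4479) x2=(1.3290)
step 25: x0=(-1.3980) x1=(-0.4265) x2=(1.3111)
step 26: x0=(-1.4215) x1=(-0.4056) x2=(1.2931)
step 27: x0=(-1.4445) x1=(-0.3853) x2=(1.2751)
step 28: x0=(-1.4669) x1=(-0.3655) x2=(1.2570)
step 29: x0=(-1.4889) x1=(-0.3463) x2=(1.2389)
step 30: x0=(-1.5104) x1=(-0.3275) x2=(1.2206)
step 31: x0=(-1.5316) x1=(-0.3089) x2=(1.2023)
step 32: x0=(-1.5525) x1=(-0.2907) x2=(1.1838)
step 33: x0=(-1.5731) x1=(-0.2726) x2=(1.1652)
step 34: x0=(-1.5936) x1=(-0.2545) x2=(1.1464)
step 35: x0=(-1.6138) x1=(-0.2366) x2=(1.1274)
step 36: x0=(-1.6340) x1=(-0.2186) x2=(1.1082)
step 37: x0=(-1.6540) x1=(-0.2006) x2=(1.0887)
step 38: x0=(-1.6739) x1=(-0.1824) x2=(1.0689)
step 39: x0=(-1.6937) x1=(-0.1641) x2=(1.0487)

1.5297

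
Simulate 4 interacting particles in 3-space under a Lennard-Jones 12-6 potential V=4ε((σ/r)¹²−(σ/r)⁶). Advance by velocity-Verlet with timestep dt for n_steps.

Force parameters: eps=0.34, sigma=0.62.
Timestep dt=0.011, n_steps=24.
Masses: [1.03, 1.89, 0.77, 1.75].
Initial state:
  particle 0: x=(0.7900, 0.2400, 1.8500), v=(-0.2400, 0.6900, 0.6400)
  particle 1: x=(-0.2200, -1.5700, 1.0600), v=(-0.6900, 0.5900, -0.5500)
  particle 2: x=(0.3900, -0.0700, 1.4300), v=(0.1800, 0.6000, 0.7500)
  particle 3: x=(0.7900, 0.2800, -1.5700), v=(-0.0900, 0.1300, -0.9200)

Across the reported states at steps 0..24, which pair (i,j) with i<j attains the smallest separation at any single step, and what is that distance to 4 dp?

pair (0,2), distance 0.6532

step 0: x0=(0.7900, 0.2400, 1.8500) x1=(-0.2200, -1.5700, 1.0600) x2=(0.3900, -0.0700, 1.4300) x3=(0.7900, 0.2800, -1.5700)
step 1: x0=(0.7875, 0.2477, 1.8572) x1=(-0.2276, -1.5635, 1.0540) x2=(0.3918, -0.0635, 1.4381) x3=(0.7890, 0.2814, -1.5801)
step 2: x0=(0.7852, 0.2556, 1.8646) x1=(-0.2352, -1.5570, 1.0479) x2=(0.3932, -0.0574, 1.4458) x3=(0.7880, 0.2829, -1.5902)
step 3: x0=(0.7833, 0.2637, 1.8724) x1=(-0.2428, -1.5505, 1.0419) x2=(0.3943, -0.0515, 1.4530) x3=(0.7870, 0.2843, -1.6004)
step 4: x0=(0.7817, 0.2721, 1.8805) x1=(-0.2504, -1.5440, 1.0358) x2=(0.3949, -0.0460, 1.4598) x3=(0.7860, 0.2857, -1.6105)
step 5: x0=(0.7803, 0.2807, 1.8889) x1=(-0.2579, -1.5375, 1.0298) x2=(0.3952, -0.0407, 1.4663) x3=(0.7850, 0.2871, -1.6206)
step 6: x0=(0.7792, 0.2896, 1.8976) x1=(-0.2655, -1.5310, 1.0237) x2=(0.3951, -0.0358, 1.4723) x3=(0.7841, 0.2886, -1.6307)
step 7: x0=(0.7783, 0.2986, 1.9066) x1=(-0.2731, -1.5246, 1.0177) x2=(0.3947, -0.0311, 1.4780) x3=(0.7831, 0.2900, -1.6408)
step 8: x0=(0.7776, 0.3078, 1.9157) x1=(-0.2807, -1.5181, 1.0116) x2=(0.3941, -0.0267, 1.4834) x3=(0.7821, 0.2914, -1.6510)
step 9: x0=(0.7771, 0.3171, 1.9251) x1=(-0.2883, -1.5116, 1.0056) x2=(0.3933, -0.0224, 1.4886) x3=(0.7811, 0.2929, -1.6611)
step 10: x0=(0.7767, 0.3265, 1.9345) x1=(-0.2959, -1.5051, 0.9995) x2=(0.3923, -0.0183, 1.4936) x3=(0.7801, 0.2943, -1.6712)
step 11: x0=(0.7763, 0.3360, 1.9440) x1=(-0.3035, -1.4986, 0.9935) x2=(0.3912, -0.0142, 1.4985) x3=(0.7791, 0.2957, -1.6813)
step 12: x0=(0.7760, 0.3455, 1.9536) x1=(-0.3111, -1.4921, 0.9874) x2=(0.3900, -0.0102, 1.5033) x3=(0.7781, 0.2972, -1.6914)
step 13: x0=(0.7757, 0.3550, 1.9632) x1=(-0.3186, -1.4856, 0.9814) x2=(0.3889, -0.0062, 1.5082) x3=(0.7771, 0.2986, -1.7016)
step 14: x0=(0.7754, 0.3646, 1.9728) x1=(-0.3262, -1.4791, 0.9753) x2=(0.3877, -0.0023, 1.5130) x3=(0.7761, 0.3000, -1.7117)
step 15: x0=(0.7751, 0.3741, 1.9824) x1=(-0.3338, -1.4726, 0.9693) x2=(0.3866, 0.0018, 1.5179) x3=(0.7751, 0.3014, -1.7218)
step 16: x0=(0.7747, 0.3835, 1.9919) x1=(-0.3414, -1.4661, 0.9632) x2=(0.3855, 0.0058, 1.5228) x3=(0.7742, 0.3029, -1.7319)
step 17: x0=(0.7743, 0.3929, 2.0014) x1=(-0.3490, -1.4596, 0.9572) x2=(0.3845, 0.0100, 1.5278) x3=(0.7732, 0.3043, -1.7420)
step 18: x0=(0.7738, 0.4023, 2.0107) x1=(-0.3566, -1.4531, 0.9511) x2=(0.3836, 0.0142, 1.5329) x3=(0.7722, 0.3057, -1.7522)
step 19: x0=(0.7733, 0.4116, 2.0201) x1=(-0.3641, -1.4466, 0.9451) x2=(0.3827, 0.0185, 1.5381) x3=(0.7712, 0.3072, -1.7623)
step 20: x0=(0.7727, 0.4208, 2.0293) x1=(-0.3717, -1.4401, 0.9390) x2=(0.3820, 0.0228, 1.5434) x3=(0.7702, 0.3086, -1.7724)
step 21: x0=(0.7720, 0.4300, 2.0384) x1=(-0.3793, -1.4336, 0.9330) x2=(0.3813, 0.0273, 1.5489) x3=(0.7692, 0.3100, -1.7825)
step 22: x0=(0.7712, 0.4390, 2.0474) x1=(-0.3869, -1.4270, 0.9270) x2=(0.3808, 0.0319, 1.5544) x3=(0.7682, 0.3115, -1.7926)
step 23: x0=(0.7704, 0.4480, 2.0564) x1=(-0.3945, -1.4205, 0.9209) x2=(0.3803, 0.0366, 1.5601) x3=(0.7672, 0.3129, -1.8028)
step 24: x0=(0.7695, 0.4569, 2.0652) x1=(-0.4021, -1.4140, 0.9149) x2=(0.3800, 0.0414, 1.5659) x3=(0.7662, 0.3143, -1.8129)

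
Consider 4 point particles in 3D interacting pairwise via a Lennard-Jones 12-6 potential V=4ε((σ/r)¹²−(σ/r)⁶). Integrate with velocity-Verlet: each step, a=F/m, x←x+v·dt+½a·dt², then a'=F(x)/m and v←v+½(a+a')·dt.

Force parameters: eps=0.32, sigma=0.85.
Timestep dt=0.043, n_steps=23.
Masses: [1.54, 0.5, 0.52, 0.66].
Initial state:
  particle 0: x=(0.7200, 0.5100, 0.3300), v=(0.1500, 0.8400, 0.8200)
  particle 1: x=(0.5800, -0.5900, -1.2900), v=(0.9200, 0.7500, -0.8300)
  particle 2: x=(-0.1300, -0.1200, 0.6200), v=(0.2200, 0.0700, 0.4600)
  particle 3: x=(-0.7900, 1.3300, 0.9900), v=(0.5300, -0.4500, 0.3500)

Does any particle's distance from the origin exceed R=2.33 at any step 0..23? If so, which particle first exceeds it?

yes, particle 1

step 0: x0=(0.7200, 0.5100, 0.3300) x1=(0.5800, -0.5900, -1.2900) x2=(-0.1300, -0.1200, 0.6200) x3=(-0.7900, 1.3300, 0.9900)
step 1: x0=(0.7260, 0.5458, 0.3654) x1=(0.6196, -0.5577, -1.3256) x2=(-0.1194, -0.1160, 0.6394) x3=(-0.7671, 1.3105, 1.0050)
step 2: x0=(0.7312, 0.5811, 0.4010) x1=(0.6591, -0.5254, -1.3611) x2=(-0.1067, -0.1099, 0.6581) x3=(-0.7440, 1.2907, 1.0199)
step 3: x0=(0.7357, 0.6157, 0.4369) x1=(0.6986, -0.4930, -1.3965) x2=(-0.0919, -0.1016, 0.6761) x3=(-0.7206, 1.2706, 1.0347)
step 4: x0=(0.7393, 0.6498, 0.4730) x1=(0.7381, -0.4606, -1.4319) x2=(-0.0752, -0.0912, 0.6937) x3=(-0.6970, 1.2501, 1.0493)
step 5: x0=(0.7422, 0.6832, 0.5093) x1=(0.7776, -0.4281, -1.4672) x2=(-0.0566, -0.0783, 0.7107) x3=(-0.6729, 1.2291, 1.0637)
step 6: x0=(0.7442, 0.7160, 0.5458) x1=(0.8171, -0.3957, -1.5024) x2=(-0.0362, -0.0631, 0.7274) x3=(-0.6485, 1.2077, 1.0779)
step 7: x0=(0.7455, 0.7482, 0.5825) x1=(0.8566, -0.3632, -1.5375) x2=(-0.0141, -0.0452, 0.7437) x3=(-0.6235, 1.1856, 1.0919)
step 8: x0=(0.7459, 0.7797, 0.6194) x1=(0.8961, -0.3307, -1.5727) x2=(0.0098, -0.0245, 0.7598) x3=(-0.5979, 1.1629, 1.1056)
step 9: x0=(0.7454, 0.8105, 0.6565) x1=(0.9355, -0.2982, -1.6078) x2=(0.0352, -0.0007, 0.7758) x3=(-0.5714, 1.1394, 1.1190)
step 10: x0=(0.7440, 0.8406, 0.6938) x1=(0.9750, -0.2657, -1.6428) x2=(0.0621, 0.0264, 0.7916) x3=(-0.5441, 1.1150, 1.1319)
step 11: x0=(0.7417, 0.8699, 0.7313) x1=(1.0144, -0.2332, -1.6779) x2=(0.0905, 0.0572, 0.8076) x3=(-0.5155, 1.0894, 1.1443)
step 12: x0=(0.7383, 0.8984, 0.7690) x1=(1.0539, -0.2006, -1.7129) x2=(0.1199, 0.0919, 0.8238) x3=(-0.4854, 1.0626, 1.1560)
step 13: x0=(0.7338, 0.9262, 0.8068) x1=(1.0933, -0.1681, -1.7479) x2=(0.1500, 0.1308, 0.8404) x3=(-0.4533, 1.0342, 1.1669)
step 14: x0=(0.7284, 0.9535, 0.8449) x1=(1.1327, -0.1355, -1.7828) x2=(0.1799, 0.1735, 0.8578) x3=(-0.4188, 1.0039, 1.1767)
step 15: x0=(0.7223, 0.9808, 0.8832) x1=(1.1722, -0.1030, -1.8178) x2=(0.2079, 0.2186, 0.8761) x3=(-0.3812, 0.9716, 1.1854)
step 16: x0=(0.7161, 1.0094, 0.9217) x1=(1.2116, -0.0704, -1.8528) x2=(0.2319, 0.2620, 0.8952) x3=(-0.3403, 0.9378, 1.1928)
step 17: x0=(0.7111, 1.0413, 0.9606) x1=(1.2510, -0.0379, -1.8877) x2=(0.2508, 0.2939, 0.9132) x3=(-0.2982, 0.9054, 1.2002)
step 18: x0=(0.7079, 1.0777, 1.0000) x1=(1.2904, -0.0053, -1.9226) x2=(0.2739, 0.2981, 0.9237) x3=(-0.2635, 0.8844, 1.2122)
step 19: x0=(0.7055, 1.1168, 1.0400) x1=(1.3299, 0.0272, -1.9576) x2=(0.3143, 0.2690, 0.9215) x3=(-0.2443, 0.8829, 1.2332)
step 20: x0=(0.7025, 1.1563, 1.0801) x1=(1.3693, 0.0598, -1.9925) x2=(0.3624, 0.2295, 0.9144) x3=(-0.2298, 0.8891, 1.2574)
step 21: x0=(0.6985, 1.1947, 1.1202) x1=(1.4087, 0.0923, -2.0274) x2=(0.4116, 0.1922, 0.9076) x3=(-0.2139, 0.8959, 1.2815)
step 22: x0=(0.6938, 1.2319, 1.1602) x1=(1.4481, 0.1249, -2.0623) x2=(0.4600, 0.1599, 0.9024) x3=(-0.1956, 0.9015, 1.3045)
step 23: x0=(0.6888, 1.2682, 1.2000) x1=(1.4875, 0.1574, -2.0972) x2=(0.5069, 0.1325, 0.8992) x3=(-0.1755, 0.9055, 1.3266)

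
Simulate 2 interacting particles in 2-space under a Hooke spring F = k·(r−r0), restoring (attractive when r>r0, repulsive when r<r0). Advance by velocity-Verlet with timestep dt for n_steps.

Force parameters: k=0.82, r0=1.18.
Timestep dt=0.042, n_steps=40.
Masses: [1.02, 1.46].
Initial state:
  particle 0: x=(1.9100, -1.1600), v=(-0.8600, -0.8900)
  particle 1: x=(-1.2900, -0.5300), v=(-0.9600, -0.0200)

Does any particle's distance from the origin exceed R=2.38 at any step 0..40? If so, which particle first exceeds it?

step 0: x0=(1.9100, -1.1600) x1=(-1.2900, -0.5300)
step 1: x0=(1.8724, -1.1971) x1=(-1.3293, -0.5310)
step 2: x0=(1.8320, -1.2336) x1=(-1.3666, -0.5325)
step 3: x0=(1.7886, -1.2694) x1=(-1.4018, -0.5344)
step 4: x0=(1.7423, -1.3046) x1=(-1.4351, -0.5368)
step 5: x0=(1.6932, -1.3391) x1=(-1.4663, -0.5396)
step 6: x0=(1.6412, -1.3729) x1=(-1.4955, -0.5430)
step 7: x0=(1.5863, -1.4059) x1=(-1.5228, -0.5469)
step 8: x0=(1.5287, -1.4382) x1=(-1.5481, -0.5513)
step 9: x0=(1.4683, -1.4696) x1=(-1.5714, -0.5563)
step 10: x0=(1.4052, -1.5003) x1=(-1.5929, -0.5618)
step 11: x0=(1.3395, -1.5301) x1=(-1.6125, -0.5680)
step 12: x0=(1.2711, -1.5590) x1=(-1.6303, -0.5747)
step 13: x0=(1.2003, -1.5871) x1=(-1.6464, -0.5820)
step 14: x0=(1.1269, -1.6144) x1=(-1.6607, -0.5899)
step 15: x0=(1.0512, -1.6407) x1=(-1.6734, -0.5985)
step 16: x0=(0.9732, -1.6662) x1=(-1.6844, -0.6076)
step 17: x0=(0.8930, -1.6908) x1=(-1.6939, -0.6174)
step 18: x0=(0.8106, -1.7145) x1=(-1.7019, -0.6278)
step 19: x0=(0.7262, -1.7374) x1=(-1.7085, -0.6388)
step 20: x0=(0.6399, -1.7593) x1=(-1.7138, -0.6504)
step 21: x0=(0.5518, -1.7805) x1=(-1.7178, -0.6626)
step 22: x0=(0.4620, -1.8007) x1=(-1.7206, -0.6754)
step 23: x0=(0.3705, -1.8202) x1=(-1.7222, -0.6888)
step 24: x0=(0.2776, -1.8388) x1=(-1.7228, -0.7027)
step 25: x0=(0.1832, -1.8566) x1=(-1.7225, -0.7172)
step 26: x0=(0.0876, -1.8737) x1=(-1.7212, -0.7322)
step 27: x0=(-0.0091, -1.8901) x1=(-1.7192, -0.7477)
step 28: x0=(-0.1069, -1.9057) x1=(-1.7164, -0.7637)
step 29: x0=(-0.2056, -1.9208) x1=(-1.7130, -0.7802)
step 30: x0=(-0.3051, -1.9352) x1=(-1.7091, -0.7971)
step 31: x0=(-0.4053, -1.9490) x1=(-1.7046, -0.8144)
step 32: x0=(-0.5061, -1.9624) x1=(-1.6998, -0.8320)
step 33: x0=(-0.6074, -1.9753) x1=(-1.6946, -0.8499)
step 34: x0=(-0.7090, -1.9878) x1=(-1.6892, -0.8682)
step 35: x0=(-0.8109, -1.9999) x1=(-1.6835, -0.8866)
step 36: x0=(-0.9130, -2.0118) x1=(-1.6777, -0.9053)
step 37: x0=(-1.0153, -2.0236) x1=(-1.6718, -0.9240)
step 38: x0=(-1.1176, -2.0351) x1=(-1.6659, -0.9429)
step 39: x0=(-1.2200, -2.0467) x1=(-1.6599, -0.9618)
step 40: x0=(-1.3223, -2.0582) x1=(-1.6540, -0.9807)

yes, particle 0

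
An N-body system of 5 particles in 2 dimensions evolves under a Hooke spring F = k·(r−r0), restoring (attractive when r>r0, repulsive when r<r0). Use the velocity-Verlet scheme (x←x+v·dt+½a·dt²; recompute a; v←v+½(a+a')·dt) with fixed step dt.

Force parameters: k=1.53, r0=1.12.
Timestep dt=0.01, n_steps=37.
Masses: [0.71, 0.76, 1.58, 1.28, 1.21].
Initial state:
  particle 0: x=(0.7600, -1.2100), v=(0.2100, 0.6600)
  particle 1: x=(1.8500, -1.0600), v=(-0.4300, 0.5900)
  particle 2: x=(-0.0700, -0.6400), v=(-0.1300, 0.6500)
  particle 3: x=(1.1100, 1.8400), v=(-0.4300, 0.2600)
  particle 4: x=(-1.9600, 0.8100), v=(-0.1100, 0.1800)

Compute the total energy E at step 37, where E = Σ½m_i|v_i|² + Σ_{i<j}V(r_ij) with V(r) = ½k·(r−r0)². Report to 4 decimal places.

step 0: x0=(0.7600, -1.2100) x1=(1.8500, -1.0600) x2=(-0.0700, -0.6400) x3=(1.1100, 1.8400) x4=(-1.9600, 0.8100)
step 1: x0=(0.7619, -1.2031) x1=(1.8453, -1.0538) x2=(-0.0713, -0.6334) x3=(1.1056, 1.8422) x4=(-1.9606, 0.8116)
step 2: x0=(0.7635, -1.1954) x1=(1.8398, -1.0468) x2=(-0.0725, -0.6266) x3=(1.1008, 1.8438) x4=(-1.9603, 0.8129)
step 3: x0=(0.7648, -1.1871) x1=(1.8334, -1.0392) x2=(-0.0737, -0.6196) x3=(1.0958, 1.8446) x4=(-1.9590, 0.8138)
step 4: x0=(0.7657, -1.1781) x1=(1.8263, -1.0310) x2=(-0.0749, -0.6124) x3=(1.0905, 1.8448) x4=(-1.9567, 0.8144)
step 5: x0=(0.7663, -1.1684) x1=(1.8183, -1.0220) x2=(-0.0760, -0.6050) x3=(1.0848, 1.8442) x4=(-1.9535, 0.8146)
step 6: x0=(0.7666, -1.1580) x1=(1.8096, -1.0124) x2=(-0.0771, -0.5973) x3=(1.0789, 1.8430) x4=(-1.9493, 0.8144)
step 7: x0=(0.7665, -1.1469) x1=(1.8000, -1.0022) x2=(-0.0781, -0.5895) x3=(1.0728, 1.8411) x4=(-1.9442, 0.8140)
step 8: x0=(0.7661, -1.1352) x1=(1.7897, -0.9913) x2=(-0.0791, -0.5815) x3=(1.0663, 1.8384) x4=(-1.9381, 0.8131)
step 9: x0=(0.7653, -1.1228) x1=(1.7786, -0.9797) x2=(-0.0801, -0.5733) x3=(1.0595, 1.8352) x4=(-1.9311, 0.8120)
step 10: x0=(0.7642, -1.1098) x1=(1.7667, -0.9674) x2=(-0.0810, -0.5649) x3=(1.0525, 1.8312) x4=(-1.9231, 0.8105)
step 11: x0=(0.7627, -1.0961) x1=(1.7541, -0.9546) x2=(-0.0819, -0.5563) x3=(1.0452, 1.8266) x4=(-1.9142, 0.8087)
step 12: x0=(0.7609, -1.0817) x1=(1.7407, -0.9411) x2=(-0.0827, -0.5475) x3=(1.0376, 1.8213) x4=(-1.9045, 0.8065)
step 13: x0=(0.7587, -1.0667) x1=(1.7266, -0.9270) x2=(-0.0836, -0.5386) x3=(1.0298, 1.8153) x4=(-1.8938, 0.8040)
step 14: x0=(0.7562, -1.0511) x1=(1.7118, -0.9122) x2=(-0.0843, -0.5294) x3=(1.0217, 1.8087) x4=(-1.8822, 0.8013)
step 15: x0=(0.7533, -1.0349) x1=(1.6962, -0.8969) x2=(-0.0851, -0.5201) x3=(1.0133, 1.8015) x4=(-1.8697, 0.7982)
step 16: x0=(0.7501, -1.0181) x1=(1.6800, -0.8809) x2=(-0.0858, -0.5105) x3=(1.0046, 1.7936) x4=(-1.8563, 0.7948)
step 17: x0=(0.7466, -1.0007) x1=(1.6630, -0.8643) x2=(-0.0865, -0.5008) x3=(0.9957, 1.7852) x4=(-1.8421, 0.7911)
step 18: x0=(0.7427, -0.9827) x1=(1.6454, -0.8472) x2=(-0.0872, -0.4910) x3=(0.9866, 1.7761) x4=(-1.8270, 0.7871)
step 19: x0=(0.7385, -0.9641) x1=(1.6271, -0.8295) x2=(-0.0879, -0.4809) x3=(0.9771, 1.7664) x4=(-1.8110, 0.7828)
step 20: x0=(0.7339, -0.9449) x1=(1.6082, -0.8112) x2=(-0.0885, -0.4707) x3=(0.9675, 1.7561) x4=(-1.7942, 0.7782)
step 21: x0=(0.7290, -0.9252) x1=(1.5887, -0.7924) x2=(-0.0891, -0.4602) x3=(0.9576, 1.7452) x4=(-1.7766, 0.7733)
step 22: x0=(0.7238, -0.9050) x1=(1.5685, -0.7730) x2=(-0.0897, -0.4497) x3=(0.9474, 1.7337) x4=(-1.7582, 0.7682)
step 23: x0=(0.7183, -0.8842) x1=(1.5477, -0.7531) x2=(-0.0902, -0.4389) x3=(0.9370, 1.7217) x4=(-1.7390, 0.7628)
step 24: x0=(0.7124, -0.8630) x1=(1.5264, -0.7326) x2=(-0.0908, -0.4280) x3=(0.9264, 1.7091) x4=(-1.7190, 0.7572)
step 25: x0=(0.7062, -0.8412) x1=(1.5045, -0.7117) x2=(-0.0913, -0.4170) x3=(0.9156, 1.6960) x4=(-1.6983, 0.7513)
step 26: x0=(0.6997, -0.8189) x1=(1.4821, -0.6903) x2=(-0.0918, -0.4057) x3=(0.9045, 1.6824) x4=(-1.6768, 0.7452)
step 27: x0=(0.6928, -0.7962) x1=(1.4591, -0.6684) x2=(-0.0924, -0.3944) x3=(0.8932, 1.6683) x4=(-1.6546, 0.7388)
step 28: x0=(0.6857, -0.7730) x1=(1.4356, -0.6460) x2=(-0.0929, -0.3829) x3=(0.8817, 1.6536) x4=(-1.6316, 0.7322)
step 29: x0=(0.6783, -0.7494) x1=(1.4117, -0.6231) x2=(-0.0934, -0.3712) x3=(0.8700, 1.6385) x4=(-1.6080, 0.7254)
step 30: x0=(0.6705, -0.7254) x1=(1.3873, -0.5999) x2=(-0.0939, -0.3594) x3=(0.8581, 1.6229) x4=(-1.5836, 0.7184)
step 31: x0=(0.6625, -0.7009) x1=(1.3624, -0.5762) x2=(-0.0943, -0.3474) x3=(0.8459, 1.6068) x4=(-1.5587, 0.7111)
step 32: x0=(0.6542, -0.6761) x1=(1.3371, -0.5520) x2=(-0.0948, -0.3353) x3=(0.8336, 1.5903) x4=(-1.5330, 0.7037)
step 33: x0=(0.6456, -0.6509) x1=(1.3114, -0.5275) x2=(-0.0953, -0.3231) x3=(0.8211, 1.5733) x4=(-1.5068, 0.6961)
step 34: x0=(0.6368, -0.6253) x1=(1.2854, -0.5026) x2=(-0.0958, -0.3107) x3=(0.8084, 1.5560) x4=(-1.4799, 0.6883)
step 35: x0=(0.6276, -0.5994) x1=(1.2590, -0.4773) x2=(-0.0964, -0.2982) x3=(0.7955, 1.5382) x4=(-1.4525, 0.6804)
step 36: x0=(0.6182, -0.5732) x1=(1.2322, -0.4517) x2=(-0.0969, -0.2856) x3=(0.7824, 1.5200) x4=(-1.4245, 0.6722)
step 37: x0=(0.6086, -0.5467) x1=(1.2051, -0.4257) x2=(-0.0974, -0.2729) x3=(0.7692, 1.5015) x4=(-1.3960, 0.6640)
step 0 velocities: v0=(0.2100, 0.6600) v1=(-0.4300, 0.5900) v2=(-0.1300, 0.6500) v3=(-0.4300, 0.2600) v4=(-0.1100, 0.1800)
step 0: KE=0.9085, PE=24.2258, E=25.1342
step 37 velocities: v0=(-0.9765, 2.6673) v1=(-2.7220, 2.6134) v2=(-0.0544, 1.2774) v3=(-1.3313, -1.8702) v4=(2.8804, -0.8346)
step 37: KE=18.3802, PE=6.7508, E=25.1311

25.1311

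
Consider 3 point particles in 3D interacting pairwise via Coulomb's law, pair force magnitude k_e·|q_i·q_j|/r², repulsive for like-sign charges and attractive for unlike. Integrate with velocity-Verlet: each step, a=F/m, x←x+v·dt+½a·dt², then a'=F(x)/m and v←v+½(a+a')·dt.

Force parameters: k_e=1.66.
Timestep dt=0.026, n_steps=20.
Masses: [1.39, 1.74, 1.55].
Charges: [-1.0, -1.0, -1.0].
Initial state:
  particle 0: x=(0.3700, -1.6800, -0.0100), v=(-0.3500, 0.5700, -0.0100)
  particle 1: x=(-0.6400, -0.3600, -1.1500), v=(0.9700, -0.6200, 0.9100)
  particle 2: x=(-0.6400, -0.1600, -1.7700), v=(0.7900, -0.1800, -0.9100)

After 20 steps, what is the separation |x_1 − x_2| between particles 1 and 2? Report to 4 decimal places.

1.9231

step 0: x0=(0.3700, -1.6800, -0.0100) x1=(-0.6400, -0.3600, -1.1500) x2=(-0.6400, -0.1600, -1.7700)
step 1: x0=(0.3610, -1.6653, -0.0102) x1=(-0.6148, -0.3763, -1.1257) x2=(-0.6195, -0.1644, -1.7945)
step 2: x0=(0.3521, -1.6508, -0.0101) x1=(-0.5897, -0.3929, -1.1002) x2=(-0.5990, -0.1683, -1.8205)
step 3: x0=(0.3434, -1.6365, -0.0098) x1=(-0.5647, -0.4097, -1.0737) x2=(-0.5786, -0.1717, -1.8478)
step 4: x0=(0.3348, -1.6224, -0.0094) x1=(-0.5397, -0.4267, -1.0464) x2=(-0.5583, -0.1747, -1.8762)
step 5: x0=(0.3264, -1.6086, -0.0086) x1=(-0.5148, -0.4438, -1.0184) x2=(-0.5380, -0.1774, -1.9056)
step 6: x0=(0.3182, -1.5950, -0.0077) x1=(-0.4900, -0.4609, -0.9898) x2=(-0.5178, -0.1798, -1.9360)
step 7: x0=(0.3102, -1.5817, -0.0064) x1=(-0.4653, -0.4781, -0.9607) x2=(-0.4976, -0.1819, -1.9671)
step 8: x0=(0.3023, -1.5687, -0.0049) x1=(-0.4407, -0.4954, -0.9311) x2=(-0.4775, -0.1838, -1.9989)
step 9: x0=(0.2946, -1.5559, -0.0032) x1=(-0.4162, -0.5126, -0.9012) x2=(-0.4574, -0.1854, -2.0314)
step 10: x0=(0.2871, -1.5434, -0.0011) x1=(-0.3918, -0.5297, -0.8710) x2=(-0.4374, -0.1869, -2.0645)
step 11: x0=(0.2798, -1.5312, 0.0013) x1=(-0.3675, -0.5468, -0.8406) x2=(-0.4175, -0.1881, -2.0981)
step 12: x0=(0.2727, -1.5194, 0.0040) x1=(-0.3433, -0.5637, -0.8100) x2=(-0.3975, -0.1892, -2.1322)
step 13: x0=(0.2658, -1.5079, 0.0070) x1=(-0.3192, -0.5805, -0.7793) x2=(-0.3777, -0.1901, -2.1667)
step 14: x0=(0.2592, -1.4967, 0.0104) x1=(-0.2953, -0.5972, -0.7484) x2=(-0.3578, -0.1909, -2.2017)
step 15: x0=(0.2527, -1.4859, 0.0141) x1=(-0.2716, -0.6137, -0.7175) x2=(-0.3381, -0.1915, -2.2371)
step 16: x0=(0.2466, -1.4756, 0.0183) x1=(-0.2480, -0.6300, -0.6867) x2=(-0.3183, -0.1920, -2.2728)
step 17: x0=(0.2406, -1.4657, 0.0229) x1=(-0.2246, -0.6460, -0.6558) x2=(-0.2986, -0.1924, -2.3089)
step 18: x0=(0.2349, -1.4563, 0.0279) x1=(-0.2013, -0.6617, -0.6250) x2=(-0.2789, -0.1927, -2.3453)
step 19: x0=(0.2295, -1.4473, 0.0334) x1=(-0.1783, -0.6771, -0.5943) x2=(-0.2592, -0.1929, -2.3820)
step 20: x0=(0.2244, -1.4390, 0.0394) x1=(-0.1555, -0.6922, -0.5638) x2=(-0.2396, -0.1929, -2.4190)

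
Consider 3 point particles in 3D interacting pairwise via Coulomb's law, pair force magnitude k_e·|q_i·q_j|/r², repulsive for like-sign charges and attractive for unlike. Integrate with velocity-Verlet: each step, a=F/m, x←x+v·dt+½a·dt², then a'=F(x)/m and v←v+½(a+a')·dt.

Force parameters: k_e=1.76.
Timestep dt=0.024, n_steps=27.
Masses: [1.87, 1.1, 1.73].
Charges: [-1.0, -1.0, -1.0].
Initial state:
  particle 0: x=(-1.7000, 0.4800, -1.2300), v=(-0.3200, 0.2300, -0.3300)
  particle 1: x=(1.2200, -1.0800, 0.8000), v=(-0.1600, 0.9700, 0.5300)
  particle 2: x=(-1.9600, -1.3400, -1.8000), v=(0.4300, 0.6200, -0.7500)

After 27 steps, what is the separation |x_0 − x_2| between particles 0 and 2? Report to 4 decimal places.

step 0: x0=(-1.7000, 0.4800, -1.2300) x1=(1.2200, -1.0800, 0.8000) x2=(-1.9600, -1.3400, -1.8000)
step 1: x0=(-1.7077, 0.4856, -1.2379) x1=(1.2162, -1.0567, 0.8128) x2=(-1.9497, -1.3252, -1.8180)
step 2: x0=(-1.7154, 0.4913, -1.2458) x1=(1.2125, -1.0335, 0.8256) x2=(-1.9395, -1.3105, -1.8361)
step 3: x0=(-1.7231, 0.4973, -1.2536) x1=(1.2089, -1.0103, 0.8385) x2=(-1.9293, -1.2960, -1.8543)
step 4: x0=(-1.7308, 0.5033, -1.2615) x1=(1.2053, -0.9870, 0.8514) x2=(-1.9191, -1.2817, -1.8726)
step 5: x0=(-1.7385, 0.5095, -1.2693) x1=(1.2019, -0.9639, 0.8644) x2=(-1.9090, -1.2675, -1.8909)
step 6: x0=(-1.7462, 0.5159, -1.2770) x1=(1.1985, -0.9407, 0.8775) x2=(-1.8989, -1.2535, -1.9093)
step 7: x0=(-1.7540, 0.5224, -1.2848) x1=(1.1952, -0.9175, 0.8907) x2=(-1.8888, -1.2396, -1.9278)
step 8: x0=(-1.7618, 0.5291, -1.2925) x1=(1.1920, -0.8944, 0.9039) x2=(-1.8788, -1.2259, -1.9463)
step 9: x0=(-1.7695, 0.5359, -1.3001) x1=(1.1889, -0.8713, 0.9172) x2=(-1.8689, -1.2123, -1.9650)
step 10: x0=(-1.7773, 0.5429, -1.3078) x1=(1.1859, -0.8482, 0.9306) x2=(-1.8589, -1.1989, -1.9837)
step 11: x0=(-1.7852, 0.5501, -1.3154) x1=(1.1829, -0.8251, 0.9440) x2=(-1.8490, -1.1857, -2.0025)
step 12: x0=(-1.7930, 0.5574, -1.3229) x1=(1.1801, -0.8020, 0.9575) x2=(-1.8392, -1.1726, -2.0214)
step 13: x0=(-1.8009, 0.5649, -1.3304) x1=(1.1773, -0.7790, 0.9711) x2=(-1.8293, -1.1597, -2.0403)
step 14: x0=(-1.8087, 0.5725, -1.3379) x1=(1.1745, -0.7559, 0.9847) x2=(-1.8195, -1.1469, -2.0594)
step 15: x0=(-1.8167, 0.5803, -1.3454) x1=(1.1719, -0.7329, 0.9984) x2=(-1.8097, -1.1343, -2.0786)
step 16: x0=(-1.8246, 0.5882, -1.3528) x1=(1.1693, -0.7099, 1.0122) x2=(-1.7999, -1.1219, -2.0978)
step 17: x0=(-1.8325, 0.5963, -1.3601) x1=(1.1669, -0.6869, 1.0260) x2=(-1.7901, -1.1096, -2.1171)
step 18: x0=(-1.8405, 0.6045, -1.3674) x1=(1.1645, -0.6639, 1.0399) x2=(-1.7804, -1.0975, -2.1365)
step 19: x0=(-1.8486, 0.6129, -1.3747) x1=(1.1621, -0.6409, 1.0539) x2=(-1.7707, -1.0855, -2.1560)
step 20: x0=(-1.8566, 0.6214, -1.3819) x1=(1.1599, -0.6180, 1.0680) x2=(-1.7609, -1.0737, -2.1756)
step 21: x0=(-1.8647, 0.6301, -1.3891) x1=(1.1577, -0.5950, 1.0821) x2=(-1.7512, -1.0620, -2.1953)
step 22: x0=(-1.8728, 0.6390, -1.3962) x1=(1.1555, -0.5721, 1.0963) x2=(-1.7416, -1.0505, -2.2151)
step 23: x0=(-1.8809, 0.6479, -1.4033) x1=(1.1535, -0.5492, 1.1105) x2=(-1.7319, -1.0391, -2.2350)
step 24: x0=(-1.8891, 0.6571, -1.4103) x1=(1.1515, -0.5263, 1.1248) x2=(-1.7222, -1.0279, -2.2550)
step 25: x0=(-1.8973, 0.6663, -1.4173) x1=(1.1496, -0.5034, 1.1392) x2=(-1.7125, -1.0169, -2.2751)
step 26: x0=(-1.9056, 0.6758, -1.4243) x1=(1.1478, -0.4805, 1.1537) x2=(-1.7028, -1.0059, -2.2952)
step 27: x0=(-1.9139, 0.6853, -1.4311) x1=(1.1460, -0.4576, 1.1682) x2=(-1.6932, -0.9952, -2.3155)

1.9118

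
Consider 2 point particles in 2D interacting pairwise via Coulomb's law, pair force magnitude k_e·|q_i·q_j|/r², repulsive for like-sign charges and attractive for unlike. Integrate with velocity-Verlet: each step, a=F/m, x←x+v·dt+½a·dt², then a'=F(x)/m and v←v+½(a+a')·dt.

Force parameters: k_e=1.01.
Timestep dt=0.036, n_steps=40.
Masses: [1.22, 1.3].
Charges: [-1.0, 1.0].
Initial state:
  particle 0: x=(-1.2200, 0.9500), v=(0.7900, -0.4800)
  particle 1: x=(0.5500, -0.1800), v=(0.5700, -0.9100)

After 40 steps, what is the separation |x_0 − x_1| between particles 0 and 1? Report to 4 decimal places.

step 0: x0=(-1.2200, 0.9500) x1=(0.5500, -0.1800)
step 1: x0=(-1.1915, 0.9327) x1=(0.5704, -0.2127)
step 2: x0=(-1.1627, 0.9152) x1=(0.5907, -0.2453)
step 3: x0=(-1.1338, 0.8976) x1=(0.6107, -0.2777)
step 4: x0=(-1.1046, 0.8798) x1=(0.6306, -0.3100)
step 5: x0=(-1.0753, 0.8619) x1=(0.6502, -0.3422)
step 6: x0=(-1.0457, 0.8439) x1=(0.6697, -0.3743)
step 7: x0=(-1.0160, 0.8257) x1=(0.6890, -0.4062)
step 8: x0=(-0.9860, 0.8074) x1=(0.7081, -0.4380)
step 9: x0=(-0.9559, 0.7890) x1=(0.7270, -0.4697)
step 10: x0=(-0.9256, 0.7704) x1=(0.7458, -0.5012)
step 11: x0=(-0.8950, 0.7517) x1=(0.7643, -0.5326)
step 12: x0=(-0.8643, 0.7328) x1=(0.7827, -0.5639)
step 13: x0=(-0.8334, 0.7137) x1=(0.8009, -0.5950)
step 14: x0=(-0.8023, 0.6945) x1=(0.8189, -0.6259)
step 15: x0=(-0.7710, 0.6752) x1=(0.8368, -0.6567)
step 16: x0=(-0.7395, 0.6557) x1=(0.8544, -0.6874)
step 17: x0=(-0.7079, 0.6360) x1=(0.8719, -0.7179)
step 18: x0=(-0.6760, 0.6162) x1=(0.8892, -0.7483)
step 19: x0=(-0.6439, 0.5962) x1=(0.9064, -0.7785)
step 20: x0=(-0.6117, 0.5760) x1=(0.9233, -0.8086)
step 21: x0=(-0.5793, 0.5557) x1=(0.9401, -0.8385)
step 22: x0=(-0.5467, 0.5352) x1=(0.9567, -0.8682)
step 23: x0=(-0.5139, 0.5145) x1=(0.9732, -0.8978)
step 24: x0=(-0.4809, 0.4937) x1=(0.9894, -0.9272)
step 25: x0=(-0.4478, 0.4727) x1=(1.0055, -0.9565)
step 26: x0=(-0.4144, 0.4515) x1=(1.0214, -0.9855)
step 27: x0=(-0.3809, 0.4301) x1=(1.0372, -1.0144)
step 28: x0=(-0.3472, 0.4085) x1=(1.0528, -1.0432)
step 29: x0=(-0.3133, 0.3867) x1=(1.0682, -1.0717)
step 30: x0=(-0.2792, 0.3648) x1=(1.0834, -1.1001)
step 31: x0=(-0.2449, 0.3426) x1=(1.0985, -1.1283)
step 32: x0=(-0.2105, 0.3203) x1=(1.1133, -1.1563)
step 33: x0=(-0.1759, 0.2977) x1=(1.1281, -1.1841)
step 34: x0=(-0.1411, 0.2750) x1=(1.1426, -1.2117)
step 35: x0=(-0.1061, 0.2520) x1=(1.1570, -1.2391)
step 36: x0=(-0.0709, 0.2288) x1=(1.1712, -1.2663)
step 37: x0=(-0.0356, 0.2054) x1=(1.1852, -1.2933)
step 38: x0=(-0.0000, 0.1818) x1=(1.1991, -1.3201)
step 39: x0=(0.0357, 0.1579) x1=(1.2128, -1.3467)
step 40: x0=(0.0716, 0.1338) x1=(1.2263, -1.3731)

1.8985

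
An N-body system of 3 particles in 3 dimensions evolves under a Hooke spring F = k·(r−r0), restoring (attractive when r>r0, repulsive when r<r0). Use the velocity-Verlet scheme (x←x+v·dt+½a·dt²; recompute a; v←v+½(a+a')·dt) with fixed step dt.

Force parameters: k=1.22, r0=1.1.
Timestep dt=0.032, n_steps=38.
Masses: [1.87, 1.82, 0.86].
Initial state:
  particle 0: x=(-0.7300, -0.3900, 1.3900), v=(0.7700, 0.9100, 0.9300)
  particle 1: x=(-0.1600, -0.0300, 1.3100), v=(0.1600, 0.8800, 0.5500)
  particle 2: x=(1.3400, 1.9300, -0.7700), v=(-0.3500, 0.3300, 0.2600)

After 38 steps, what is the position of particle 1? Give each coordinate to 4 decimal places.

step 0: x0=(-0.7300, -0.3900, 1.3900) x1=(-0.1600, -0.0300, 1.3100) x2=(1.3400, 1.9300, -0.7700)
step 1: x0=(-0.7050, -0.3604, 1.4193) x1=(-0.1544, -0.0013, 1.3271) x2=(1.3270, 1.9384, -0.7596)
step 2: x0=(-0.6793, -0.3299, 1.4475) x1=(-0.1479, 0.0284, 1.3432) x2=(1.3105, 1.9426, -0.7449)
step 3: x0=(-0.6528, -0.2985, 1.4748) x1=(-0.1405, 0.0591, 1.3584) x2=(1.2906, 1.9427, -0.7260)
step 4: x0=(-0.6257, -0.2661, 1.5011) x1=(-0.1322, 0.0909, 1.3725) x2=(1.2674, 1.9387, -0.7029)
step 5: x0=(-0.5980, -0.2330, 1.5265) x1=(-0.1230, 0.1237, 1.3857) x2=(1.2409, 1.9307, -0.6756)
step 6: x0=(-0.5697, -0.1990, 1.5509) x1=(-0.1130, 0.1575, 1.3979) x2=(1.2113, 1.9189, -0.6442)
step 7: x0=(-0.5408, -0.1643, 1.5744) x1=(-0.1021, 0.1922, 1.4091) x2=(1.1787, 1.9033, -0.6087)
step 8: x0=(-0.5114, -0.1288, 1.5970) x1=(-0.0904, 0.2279, 1.4193) x2=(1.1432, 1.8841, -0.5692)
step 9: x0=(-0.4815, -0.0926, 1.6187) x1=(-0.0779, 0.2645, 1.4286) x2=(1.1050, 1.8615, -0.5257)
step 10: x0=(-0.4512, -0.0558, 1.6396) x1=(-0.0647, 0.3020, 1.4370) x2=(1.0642, 1.8355, -0.4785)
step 11: x0=(-0.4204, -0.0184, 1.6596) x1=(-0.0508, 0.3403, 1.4444) x2=(1.0210, 1.8064, -0.4276)
step 12: x0=(-0.3892, 0.0196, 1.6789) x1=(-0.0362, 0.3795, 1.4509) x2=(0.9755, 1.7744, -0.3732)
step 13: x0=(-0.3577, 0.0581, 1.6975) x1=(-0.0209, 0.4195, 1.4566) x2=(0.9280, 1.7396, -0.3154)
step 14: x0=(-0.3259, 0.0970, 1.7154) x1=(-0.0051, 0.4602, 1.4615) x2=(0.8785, 1.7023, -0.2544)
step 15: x0=(-0.2938, 0.1364, 1.7327) x1=(0.0113, 0.5016, 1.4656) x2=(0.8273, 1.6626, -0.1903)
step 16: x0=(-0.2615, 0.1761, 1.7494) x1=(0.0281, 0.5436, 1.4689) x2=(0.7746, 1.6207, -0.1234)
step 17: x0=(-0.2289, 0.2161, 1.7656) x1=(0.0454, 0.5863, 1.4716) x2=(0.7205, 1.5770, -0.0539)
step 18: x0=(-0.1962, 0.2564, 1.7813) x1=(0.0631, 0.6295, 1.4735) x2=(0.6651, 1.5314, 0.0181)
step 19: x0=(-0.1634, 0.2968, 1.7965) x1=(0.0811, 0.6732, 1.4749) x2=(0.6088, 1.4844, 0.0923)
step 20: x0=(-0.1305, 0.3375, 1.8115) x1=(0.0994, 0.7173, 1.4757) x2=(0.5517, 1.4362, 0.1684)
step 21: x0=(-0.0975, 0.3782, 1.8261) x1=(0.1180, 0.7618, 1.4760) x2=(0.4939, 1.3868, 0.2462)
step 22: x0=(-0.0645, 0.4190, 1.8405) x1=(0.1367, 0.8067, 1.4759) x2=(0.4356, 1.3366, 0.3254)
step 23: x0=(-0.0314, 0.4597, 1.8547) x1=(0.1557, 0.8519, 1.4755) x2=(0.3769, 1.2858, 0.4058)
step 24: x0=(0.0016, 0.5005, 1.8687) x1=(0.1747, 0.8974, 1.4747) x2=(0.3180, 1.2344, 0.4870)
step 25: x0=(0.0346, 0.5411, 1.8828) x1=(0.1939, 0.9431, 1.4738) x2=(0.2590, 1.1828, 0.5688)
step 26: x0=(0.0675, 0.5817, 1.8968) x1=(0.2131, 0.9890, 1.4727) x2=(0.1999, 1.1310, 0.6509)
step 27: x0=(0.1004, 0.6221, 1.9109) x1=(0.2324, 1.0351, 1.4716) x2=(0.1407, 1.0791, 0.7329)
step 28: x0=(0.1332, 0.6623, 1.9251) x1=(0.2518, 1.0814, 1.4705) x2=(0.0815, 1.0271, 0.8146)
step 29: x0=(0.1659, 0.7023, 1.9395) x1=(0.2714, 1.1280, 1.4694) x2=(0.0221, 0.9751, 0.8959)
step 30: x0=(0.1986, 0.7421, 1.9542) x1=(0.2911, 1.1748, 1.4683) x2=(-0.0375, 0.9229, 0.9765)
step 31: x0=(0.2313, 0.7817, 1.9691) x1=(0.3110, 1.2219, 1.4673) x2=(-0.0975, 0.8704, 1.0565)
step 32: x0=(0.2640, 0.8211, 1.9843) x1=(0.3312, 1.2694, 1.4663) x2=(-0.1579, 0.8177, 1.1360)
step 33: x0=(0.2966, 0.8604, 1.9998) x1=(0.3515, 1.3172, 1.4651) x2=(-0.2188, 0.7646, 1.2151)
step 34: x0=(0.3294, 0.8994, 2.0155) x1=(0.3720, 1.3654, 1.4638) x2=(-0.2801, 0.7113, 1.2938)
step 35: x0=(0.3621, 0.9384, 2.0316) x1=(0.3925, 1.4137, 1.4623) x2=(-0.3416, 0.6578, 1.3724)
step 36: x0=(0.3949, 0.9772, 2.0479) x1=(0.4131, 1.4623, 1.4606) x2=(-0.4033, 0.6041, 1.4508)
step 37: x0=(0.4277, 1.0158, 2.0643) x1=(0.4337, 1.5109, 1.4587) x2=(-0.4649, 0.5506, 1.5293)
step 38: x0=(0.4605, 1.0544, 2.0809) x1=(0.4542, 1.5596, 1.4567) x2=(-0.5263, 0.4973, 1.6077)

(0.4542, 1.5596, 1.4567)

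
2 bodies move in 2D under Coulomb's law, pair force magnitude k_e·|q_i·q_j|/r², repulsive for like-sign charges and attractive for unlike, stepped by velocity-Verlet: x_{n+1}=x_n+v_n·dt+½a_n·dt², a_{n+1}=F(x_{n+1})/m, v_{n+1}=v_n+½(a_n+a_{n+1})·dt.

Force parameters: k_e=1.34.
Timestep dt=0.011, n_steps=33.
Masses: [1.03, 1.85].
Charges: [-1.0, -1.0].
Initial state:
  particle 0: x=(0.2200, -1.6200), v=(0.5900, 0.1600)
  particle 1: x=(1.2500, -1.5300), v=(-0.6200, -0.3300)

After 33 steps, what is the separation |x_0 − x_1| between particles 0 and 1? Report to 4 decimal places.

0.7599

step 0: x0=(0.2200, -1.6200) x1=(1.2500, -1.5300)
step 1: x0=(0.2264, -1.6182) x1=(1.2432, -1.5336)
step 2: x0=(0.2327, -1.6165) x1=(1.2365, -1.5372)
step 3: x0=(0.2388, -1.6148) x1=(1.2299, -1.5409)
step 4: x0=(0.2447, -1.6131) x1=(1.2234, -1.5445)
step 5: x0=(0.2505, -1.6114) x1=(1.2170, -1.5481)
step 6: x0=(0.2562, -1.6097) x1=(1.2106, -1.5517)
step 7: x0=(0.2616, -1.6080) x1=(1.2044, -1.5552)
step 8: x0=(0.2669, -1.6063) x1=(1.1982, -1.5588)
step 9: x0=(0.2720, -1.6046) x1=(1.1922, -1.5624)
step 10: x0=(0.2769, -1.6030) x1=(1.1863, -1.5660)
step 11: x0=(0.2816, -1.6013) x1=(1.1804, -1.5695)
step 12: x0=(0.2861, -1.5997) x1=(1.1747, -1.5731)
step 13: x0=(0.2904, -1.5981) x1=(1.1691, -1.5767)
step 14: x0=(0.2946, -1.5964) x1=(1.1636, -1.5802)
step 15: x0=(0.2985, -1.5948) x1=(1.1582, -1.5838)
step 16: x0=(0.3022, -1.5932) x1=(1.1529, -1.5873)
step 17: x0=(0.3057, -1.5915) x1=(1.1478, -1.5909)
step 18: x0=(0.3089, -1.5899) x1=(1.1428, -1.5944)
step 19: x0=(0.3120, -1.5883) x1=(1.1379, -1.5980)
step 20: x0=(0.3148, -1.5867) x1=(1.1331, -1.6016)
step 21: x0=(0.3173, -1.5850) x1=(1.1285, -1.6051)
step 22: x0=(0.3196, -1.5834) x1=(1.1240, -1.6087)
step 23: x0=(0.3217, -1.5818) x1=(1.1196, -1.6122)
step 24: x0=(0.3236, -1.5801) x1=(1.1154, -1.6158)
step 25: x0=(0.3252, -1.5784) x1=(1.1113, -1.6194)
step 26: x0=(0.3265, -1.5768) x1=(1.1073, -1.6230)
step 27: x0=(0.3276, -1.5751) x1=(1.1035, -1.6266)
step 28: x0=(0.3284, -1.5734) x1=(1.0999, -1.6302)
step 29: x0=(0.3289, -1.5716) x1=(1.0963, -1.6338)
step 30: x0=(0.3292, -1.5699) x1=(1.0930, -1.6374)
step 31: x0=(0.3293, -1.5681) x1=(1.0898, -1.6410)
step 32: x0=(0.3290, -1.5663) x1=(1.0867, -1.6447)
step 33: x0=(0.3285, -1.5645) x1=(1.0838, -1.6484)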